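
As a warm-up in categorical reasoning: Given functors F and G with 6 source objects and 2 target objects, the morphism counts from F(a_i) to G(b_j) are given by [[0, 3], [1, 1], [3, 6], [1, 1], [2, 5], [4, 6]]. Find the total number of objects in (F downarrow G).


Objects of (F downarrow G) are triples (a, b, h: F(a)->G(b)).
The count equals the sum of all entries in the hom-matrix.
sum(row 0) = 3
sum(row 1) = 2
sum(row 2) = 9
sum(row 3) = 2
sum(row 4) = 7
sum(row 5) = 10
Grand total = 33

33


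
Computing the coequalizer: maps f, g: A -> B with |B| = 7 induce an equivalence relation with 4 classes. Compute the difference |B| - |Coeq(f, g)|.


The coequalizer Coeq(f, g) = B / ~ has one element per equivalence class.
|B| = 7, |Coeq(f, g)| = 4.
|B| - |Coeq(f, g)| = 7 - 4 = 3.

3


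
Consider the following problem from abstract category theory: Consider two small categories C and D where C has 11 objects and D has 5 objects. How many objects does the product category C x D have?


The product category C x D has objects that are pairs (c, d).
Number of pairs = |Ob(C)| * |Ob(D)| = 11 * 5 = 55

55


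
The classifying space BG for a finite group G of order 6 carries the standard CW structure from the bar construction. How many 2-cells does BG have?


In the bar-construction CW model of BG, the n-cells are indexed by
n-tuples [g_1|...|g_n] of non-identity elements of G (degenerate
simplices with some g_i = e do not contribute cells), so there are
(|G| - 1)^n n-cells.
For dim = 2 with |G| = 6:
cells = (6 - 1)^2 = 5^2 = 25

25


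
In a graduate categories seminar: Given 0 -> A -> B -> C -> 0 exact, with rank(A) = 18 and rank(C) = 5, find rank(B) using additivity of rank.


For a short exact sequence 0 -> A -> B -> C -> 0,
rank is additive: rank(B) = rank(A) + rank(C).
rank(B) = 18 + 5 = 23

23


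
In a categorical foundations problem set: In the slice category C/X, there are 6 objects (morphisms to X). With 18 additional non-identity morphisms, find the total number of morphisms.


In the slice category C/X, objects are morphisms to X.
Identity morphisms: 6 (one per object of C/X).
Non-identity morphisms: 18.
Total = 6 + 18 = 24

24


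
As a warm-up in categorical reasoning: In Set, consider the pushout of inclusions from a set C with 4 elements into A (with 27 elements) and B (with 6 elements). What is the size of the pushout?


The pushout A +_C B identifies the images of C in A and B.
|A +_C B| = |A| + |B| - |C| (for injections).
= 27 + 6 - 4 = 29

29


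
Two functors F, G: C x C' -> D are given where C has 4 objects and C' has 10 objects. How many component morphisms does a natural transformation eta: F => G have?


A natural transformation eta: F => G assigns one component morphism per
object of the domain category.
The domain is the product category C x C', so
|Ob(C x C')| = |Ob(C)| * |Ob(C')| = 4 * 10 = 40.
Therefore eta has 40 component morphisms.

40


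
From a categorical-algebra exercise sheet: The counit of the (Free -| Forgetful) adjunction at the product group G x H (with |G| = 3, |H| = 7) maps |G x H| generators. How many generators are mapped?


The counit epsilon_K: F(U(K)) -> K of the Free-Forgetful adjunction
maps |K| generators of F(U(K)) into K. For K = G x H (the product group),
|G x H| = |G| * |H|.
Total generators mapped = 3 * 7 = 21.

21


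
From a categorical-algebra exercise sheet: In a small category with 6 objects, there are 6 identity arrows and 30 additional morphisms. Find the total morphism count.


Each object has an identity morphism, giving 6 identities.
Adding the 30 non-identity morphisms:
Total = 6 + 30 = 36

36


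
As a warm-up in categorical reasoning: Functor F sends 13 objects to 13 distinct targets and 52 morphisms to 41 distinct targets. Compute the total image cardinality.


The image of F consists of distinct objects and distinct morphisms.
|Im(F)| on objects = 13
|Im(F)| on morphisms = 41
Total image cardinality = 13 + 41 = 54

54


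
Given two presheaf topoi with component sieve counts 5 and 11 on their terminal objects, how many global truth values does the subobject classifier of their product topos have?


In a product of presheaf topoi E_1 x E_2, the subobject classifier
is Omega = Omega_1 x Omega_2 (componentwise), so
|Omega(top)| = |Omega_1(top_1)| * |Omega_2(top_2)|.
= 5 * 11 = 55.

55


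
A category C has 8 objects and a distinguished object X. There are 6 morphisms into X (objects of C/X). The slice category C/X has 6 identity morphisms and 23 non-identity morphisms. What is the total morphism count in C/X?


In the slice category C/X, objects are morphisms to X.
Identity morphisms: 6 (one per object of C/X).
Non-identity morphisms: 23.
Total = 6 + 23 = 29

29


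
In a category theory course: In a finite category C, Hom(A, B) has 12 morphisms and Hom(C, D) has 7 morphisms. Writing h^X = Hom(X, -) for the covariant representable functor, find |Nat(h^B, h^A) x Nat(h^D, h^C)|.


By the Yoneda lemma, Nat(h^B, h^A) is isomorphic to Hom(A, B),
so |Nat(h^B, h^A)| = |Hom(A, B)| and |Nat(h^D, h^C)| = |Hom(C, D)|.
|Hom(A, B)| = 12, |Hom(C, D)| = 7.
|Nat(h^B, h^A) x Nat(h^D, h^C)| = 12 * 7 = 84

84


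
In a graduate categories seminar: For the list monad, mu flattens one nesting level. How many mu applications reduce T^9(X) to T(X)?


Each application of mu: T^2 -> T removes one layer of nesting.
Starting at depth 9 (i.e., T^9(X)), we need to reach T(X).
Number of mu applications = 9 - 1 = 8

8


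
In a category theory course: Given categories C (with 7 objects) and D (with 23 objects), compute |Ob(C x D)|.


The product category C x D has objects that are pairs (c, d).
Number of pairs = |Ob(C)| * |Ob(D)| = 7 * 23 = 161

161


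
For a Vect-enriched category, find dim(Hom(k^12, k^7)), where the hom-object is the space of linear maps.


In Vect-enriched categories, Hom(k^n, k^m) is the space of m x n matrices.
dim(Hom(k^12, k^7)) = 7 * 12 = 84

84


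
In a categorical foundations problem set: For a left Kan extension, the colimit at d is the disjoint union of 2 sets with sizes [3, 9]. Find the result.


Pointwise, the left Kan extension (Lan_F H)(d) is the colimit, indexed
by the comma category (F downarrow d), of H composed with the
projection (F downarrow d) -> C. Here that colimit is given
as a coproduct (disjoint union) of sets, so its cardinality is the
sum of the sizes of the summands.
Coproduct of sets with sizes: 3 + 9
= 12

12


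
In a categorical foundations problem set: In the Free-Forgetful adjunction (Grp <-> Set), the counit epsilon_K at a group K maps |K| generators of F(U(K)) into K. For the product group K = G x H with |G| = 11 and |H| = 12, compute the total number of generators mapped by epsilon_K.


The counit epsilon_K: F(U(K)) -> K of the Free-Forgetful adjunction
maps |K| generators of F(U(K)) into K. For K = G x H (the product group),
|G x H| = |G| * |H|.
Total generators mapped = 11 * 12 = 132.

132


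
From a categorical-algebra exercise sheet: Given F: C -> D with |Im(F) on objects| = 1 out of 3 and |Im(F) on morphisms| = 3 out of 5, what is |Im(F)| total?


The image of F consists of distinct objects and distinct morphisms.
|Im(F)| on objects = 1
|Im(F)| on morphisms = 3
Total image cardinality = 1 + 3 = 4

4


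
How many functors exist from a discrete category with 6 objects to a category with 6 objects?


A functor from a discrete category C to D is determined by
where each object maps. Each of the 6 objects of C can map
to any of the 6 objects of D independently.
Number of functors = 6^6 = 46656

46656


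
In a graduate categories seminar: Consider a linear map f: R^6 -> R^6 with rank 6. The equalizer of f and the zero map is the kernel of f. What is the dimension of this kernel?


The equalizer of f and the zero map is ker(f).
By the rank-nullity theorem: dim(ker(f)) = dim(domain) - rank(f).
dim(ker(f)) = 6 - 6 = 0

0


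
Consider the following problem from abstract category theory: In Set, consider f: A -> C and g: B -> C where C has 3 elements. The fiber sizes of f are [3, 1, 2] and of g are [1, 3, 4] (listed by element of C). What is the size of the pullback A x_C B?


The pullback A x_C B consists of pairs (a, b) with f(a) = g(b).
For each element c in C, the fiber product has |f^-1(c)| * |g^-1(c)| elements.
Summing over C: 3 * 1 + 1 * 3 + 2 * 4
= 3 + 3 + 8 = 14

14


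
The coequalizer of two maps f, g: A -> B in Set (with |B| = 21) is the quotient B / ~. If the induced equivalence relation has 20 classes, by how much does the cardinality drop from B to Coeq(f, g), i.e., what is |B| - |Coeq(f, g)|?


The coequalizer Coeq(f, g) = B / ~ has one element per equivalence class.
|B| = 21, |Coeq(f, g)| = 20.
|B| - |Coeq(f, g)| = 21 - 20 = 1.

1


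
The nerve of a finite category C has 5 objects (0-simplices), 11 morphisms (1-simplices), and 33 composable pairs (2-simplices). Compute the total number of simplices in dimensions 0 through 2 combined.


The 2-skeleton of the nerve N(C) consists of simplices in dimensions 0, 1, 2:
  |N(C)_0| = 5 (objects)
  |N(C)_1| = 11 (morphisms)
  |N(C)_2| = 33 (composable pairs)
Total = 5 + 11 + 33 = 49

49


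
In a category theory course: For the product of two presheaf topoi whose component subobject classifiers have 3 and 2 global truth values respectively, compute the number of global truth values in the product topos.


In a product of presheaf topoi E_1 x E_2, the subobject classifier
is Omega = Omega_1 x Omega_2 (componentwise), so
|Omega(top)| = |Omega_1(top_1)| * |Omega_2(top_2)|.
= 3 * 2 = 6.

6


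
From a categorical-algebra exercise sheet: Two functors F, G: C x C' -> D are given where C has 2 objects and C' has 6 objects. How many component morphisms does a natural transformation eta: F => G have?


A natural transformation eta: F => G assigns one component morphism per
object of the domain category.
The domain is the product category C x C', so
|Ob(C x C')| = |Ob(C)| * |Ob(C')| = 2 * 6 = 12.
Therefore eta has 12 component morphisms.

12


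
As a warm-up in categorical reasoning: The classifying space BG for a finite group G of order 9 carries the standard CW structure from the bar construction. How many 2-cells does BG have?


In the bar-construction CW model of BG, the n-cells are indexed by
n-tuples [g_1|...|g_n] of non-identity elements of G (degenerate
simplices with some g_i = e do not contribute cells), so there are
(|G| - 1)^n n-cells.
For dim = 2 with |G| = 9:
cells = (9 - 1)^2 = 8^2 = 64

64


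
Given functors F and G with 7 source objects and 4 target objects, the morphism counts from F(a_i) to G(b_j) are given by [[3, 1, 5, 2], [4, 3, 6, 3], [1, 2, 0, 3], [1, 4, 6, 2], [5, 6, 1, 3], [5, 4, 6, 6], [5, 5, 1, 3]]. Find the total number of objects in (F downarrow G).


Objects of (F downarrow G) are triples (a, b, h: F(a)->G(b)).
The count equals the sum of all entries in the hom-matrix.
sum(row 0) = 11
sum(row 1) = 16
sum(row 2) = 6
sum(row 3) = 13
sum(row 4) = 15
sum(row 5) = 21
sum(row 6) = 14
Grand total = 96

96


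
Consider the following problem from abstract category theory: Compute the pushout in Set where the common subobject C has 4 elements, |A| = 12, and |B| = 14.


The pushout A +_C B identifies the images of C in A and B.
|A +_C B| = |A| + |B| - |C| (for injections).
= 12 + 14 - 4 = 22

22


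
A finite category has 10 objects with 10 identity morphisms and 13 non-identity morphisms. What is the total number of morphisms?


Each object has an identity morphism, giving 10 identities.
Adding the 13 non-identity morphisms:
Total = 10 + 13 = 23

23


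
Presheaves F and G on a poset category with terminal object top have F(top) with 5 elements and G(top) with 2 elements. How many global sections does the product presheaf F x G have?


Global sections of a presheaf on a poset with terminal top satisfy
Gamma(H) ~ H(top). Presheaves admit pointwise products, so
(F x G)(top) = F(top) x G(top) (Cartesian product).
|Gamma(F x G)| = |F(top)| * |G(top)| = 5 * 2 = 10.

10


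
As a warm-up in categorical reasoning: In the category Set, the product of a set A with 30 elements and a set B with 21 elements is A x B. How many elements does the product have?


In Set, the product A x B is the Cartesian product.
By the universal property, |A x B| = |A| * |B|.
|A x B| = 30 * 21 = 630

630


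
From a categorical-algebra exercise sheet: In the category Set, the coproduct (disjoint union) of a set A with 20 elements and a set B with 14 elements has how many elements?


In Set, the coproduct A + B is the disjoint union.
|A + B| = |A| + |B| = 20 + 14 = 34

34


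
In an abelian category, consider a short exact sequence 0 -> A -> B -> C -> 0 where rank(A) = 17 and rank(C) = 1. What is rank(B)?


For a short exact sequence 0 -> A -> B -> C -> 0,
rank is additive: rank(B) = rank(A) + rank(C).
rank(B) = 17 + 1 = 18

18


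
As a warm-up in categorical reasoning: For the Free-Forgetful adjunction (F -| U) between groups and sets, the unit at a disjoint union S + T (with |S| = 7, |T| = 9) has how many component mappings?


The unit eta_X: X -> U(F(X)) of the Free-Forgetful adjunction
maps each element of X to a generator of F(X). For X = S + T (disjoint
union in Set), |S + T| = |S| + |T|.
Total mappings = 7 + 9 = 16.

16


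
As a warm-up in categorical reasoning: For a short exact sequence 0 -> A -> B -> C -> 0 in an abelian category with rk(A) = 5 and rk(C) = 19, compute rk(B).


For a short exact sequence 0 -> A -> B -> C -> 0,
rank is additive: rank(B) = rank(A) + rank(C).
rank(B) = 5 + 19 = 24

24


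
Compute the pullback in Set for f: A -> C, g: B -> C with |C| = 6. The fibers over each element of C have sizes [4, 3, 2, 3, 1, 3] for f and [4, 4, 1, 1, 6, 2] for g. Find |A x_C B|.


The pullback A x_C B consists of pairs (a, b) with f(a) = g(b).
For each element c in C, the fiber product has |f^-1(c)| * |g^-1(c)| elements.
Summing over C: 4 * 4 + 3 * 4 + 2 * 1 + 3 * 1 + 1 * 6 + 3 * 2
= 16 + 12 + 2 + 3 + 6 + 6 = 45

45


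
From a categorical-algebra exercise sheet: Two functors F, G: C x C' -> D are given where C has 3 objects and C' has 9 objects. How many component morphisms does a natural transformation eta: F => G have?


A natural transformation eta: F => G assigns one component morphism per
object of the domain category.
The domain is the product category C x C', so
|Ob(C x C')| = |Ob(C)| * |Ob(C')| = 3 * 9 = 27.
Therefore eta has 27 component morphisms.

27


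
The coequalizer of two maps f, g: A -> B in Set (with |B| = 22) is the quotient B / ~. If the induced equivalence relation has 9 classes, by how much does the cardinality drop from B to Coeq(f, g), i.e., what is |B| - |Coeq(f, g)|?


The coequalizer Coeq(f, g) = B / ~ has one element per equivalence class.
|B| = 22, |Coeq(f, g)| = 9.
|B| - |Coeq(f, g)| = 22 - 9 = 13.

13


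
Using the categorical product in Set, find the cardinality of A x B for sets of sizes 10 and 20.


In Set, the product A x B is the Cartesian product.
By the universal property, |A x B| = |A| * |B|.
|A x B| = 10 * 20 = 200

200


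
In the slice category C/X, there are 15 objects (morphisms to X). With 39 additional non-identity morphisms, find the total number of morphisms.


In the slice category C/X, objects are morphisms to X.
Identity morphisms: 15 (one per object of C/X).
Non-identity morphisms: 39.
Total = 15 + 39 = 54

54


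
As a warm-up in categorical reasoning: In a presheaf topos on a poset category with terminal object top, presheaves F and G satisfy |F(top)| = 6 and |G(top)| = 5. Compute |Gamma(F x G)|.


Global sections of a presheaf on a poset with terminal top satisfy
Gamma(H) ~ H(top). Presheaves admit pointwise products, so
(F x G)(top) = F(top) x G(top) (Cartesian product).
|Gamma(F x G)| = |F(top)| * |G(top)| = 6 * 5 = 30.

30


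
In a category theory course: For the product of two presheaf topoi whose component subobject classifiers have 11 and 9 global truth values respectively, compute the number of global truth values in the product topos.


In a product of presheaf topoi E_1 x E_2, the subobject classifier
is Omega = Omega_1 x Omega_2 (componentwise), so
|Omega(top)| = |Omega_1(top_1)| * |Omega_2(top_2)|.
= 11 * 9 = 99.

99


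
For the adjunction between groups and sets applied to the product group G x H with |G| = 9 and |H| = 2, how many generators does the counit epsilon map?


The counit epsilon_K: F(U(K)) -> K of the Free-Forgetful adjunction
maps |K| generators of F(U(K)) into K. For K = G x H (the product group),
|G x H| = |G| * |H|.
Total generators mapped = 9 * 2 = 18.

18


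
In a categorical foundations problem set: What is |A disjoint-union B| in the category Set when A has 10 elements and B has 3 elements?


In Set, the coproduct A + B is the disjoint union.
|A + B| = |A| + |B| = 10 + 3 = 13

13


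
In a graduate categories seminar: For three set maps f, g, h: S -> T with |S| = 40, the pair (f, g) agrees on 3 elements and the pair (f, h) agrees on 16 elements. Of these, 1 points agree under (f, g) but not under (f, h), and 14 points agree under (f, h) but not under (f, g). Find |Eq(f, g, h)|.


Eq(f, g, h) is the triple-agreement set: points in S where all three
maps take the same value. Using inclusion-exclusion on the pairwise data:
Pair (f, g) agrees on 3 points; pair (f, h) on 16 points.
Points agreeing under (f, g) but not (f, h) = 1; under (f, h) but not (f, g) = 14.
Triple-agreement = agreement-in-(f, g) minus points that agree under (f, g) but not (f, h):
|Eq(f, g, h)| = 3 - 1 = 2
(cross-check via (f, h): 16 - 14 = 2.)

2


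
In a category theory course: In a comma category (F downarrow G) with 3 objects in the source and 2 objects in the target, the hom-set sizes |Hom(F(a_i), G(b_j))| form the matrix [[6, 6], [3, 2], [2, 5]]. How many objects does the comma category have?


Objects of (F downarrow G) are triples (a, b, h: F(a)->G(b)).
The count equals the sum of all entries in the hom-matrix.
sum(row 0) = 12
sum(row 1) = 5
sum(row 2) = 7
Grand total = 24

24


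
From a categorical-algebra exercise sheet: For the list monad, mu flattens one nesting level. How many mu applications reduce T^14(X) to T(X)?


Each application of mu: T^2 -> T removes one layer of nesting.
Starting at depth 14 (i.e., T^14(X)), we need to reach T(X).
Number of mu applications = 14 - 1 = 13

13


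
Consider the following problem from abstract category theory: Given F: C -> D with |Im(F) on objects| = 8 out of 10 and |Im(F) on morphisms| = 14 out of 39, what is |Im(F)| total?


The image of F consists of distinct objects and distinct morphisms.
|Im(F)| on objects = 8
|Im(F)| on morphisms = 14
Total image cardinality = 8 + 14 = 22

22


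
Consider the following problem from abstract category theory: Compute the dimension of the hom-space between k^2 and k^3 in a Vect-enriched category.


In Vect-enriched categories, Hom(k^n, k^m) is the space of m x n matrices.
dim(Hom(k^2, k^3)) = 3 * 2 = 6

6


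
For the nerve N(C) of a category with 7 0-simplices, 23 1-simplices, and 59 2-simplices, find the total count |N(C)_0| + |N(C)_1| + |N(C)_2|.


The 2-skeleton of the nerve N(C) consists of simplices in dimensions 0, 1, 2:
  |N(C)_0| = 7 (objects)
  |N(C)_1| = 23 (morphisms)
  |N(C)_2| = 59 (composable pairs)
Total = 7 + 23 + 59 = 89

89


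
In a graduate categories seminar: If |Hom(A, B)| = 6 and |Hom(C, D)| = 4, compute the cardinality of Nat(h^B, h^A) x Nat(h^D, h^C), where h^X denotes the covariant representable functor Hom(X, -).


By the Yoneda lemma, Nat(h^B, h^A) is isomorphic to Hom(A, B),
so |Nat(h^B, h^A)| = |Hom(A, B)| and |Nat(h^D, h^C)| = |Hom(C, D)|.
|Hom(A, B)| = 6, |Hom(C, D)| = 4.
|Nat(h^B, h^A) x Nat(h^D, h^C)| = 6 * 4 = 24

24


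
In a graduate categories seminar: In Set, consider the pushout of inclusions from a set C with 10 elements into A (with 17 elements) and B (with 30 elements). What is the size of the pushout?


The pushout A +_C B identifies the images of C in A and B.
|A +_C B| = |A| + |B| - |C| (for injections).
= 17 + 30 - 10 = 37

37


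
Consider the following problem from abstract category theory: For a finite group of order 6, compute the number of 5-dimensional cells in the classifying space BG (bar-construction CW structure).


In the bar-construction CW model of BG, the n-cells are indexed by
n-tuples [g_1|...|g_n] of non-identity elements of G (degenerate
simplices with some g_i = e do not contribute cells), so there are
(|G| - 1)^n n-cells.
For dim = 5 with |G| = 6:
cells = (6 - 1)^5 = 5^5 = 3125

3125


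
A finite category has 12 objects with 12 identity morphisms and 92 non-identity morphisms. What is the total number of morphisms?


Each object has an identity morphism, giving 12 identities.
Adding the 92 non-identity morphisms:
Total = 12 + 92 = 104

104


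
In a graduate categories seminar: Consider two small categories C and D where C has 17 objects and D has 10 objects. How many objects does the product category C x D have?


The product category C x D has objects that are pairs (c, d).
Number of pairs = |Ob(C)| * |Ob(D)| = 17 * 10 = 170

170


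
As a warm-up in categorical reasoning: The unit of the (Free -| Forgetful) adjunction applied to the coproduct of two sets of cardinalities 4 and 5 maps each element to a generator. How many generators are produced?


The unit eta_X: X -> U(F(X)) of the Free-Forgetful adjunction
maps each element of X to a generator of F(X). For X = S + T (disjoint
union in Set), |S + T| = |S| + |T|.
Total mappings = 4 + 5 = 9.

9


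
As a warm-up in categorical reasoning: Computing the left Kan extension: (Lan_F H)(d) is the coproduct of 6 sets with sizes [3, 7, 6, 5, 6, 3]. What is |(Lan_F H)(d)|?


Pointwise, the left Kan extension (Lan_F H)(d) is the colimit, indexed
by the comma category (F downarrow d), of H composed with the
projection (F downarrow d) -> C. Here that colimit is given
as a coproduct (disjoint union) of sets, so its cardinality is the
sum of the sizes of the summands.
Coproduct of sets with sizes: 3 + 7 + 6 + 5 + 6 + 3
= 30

30


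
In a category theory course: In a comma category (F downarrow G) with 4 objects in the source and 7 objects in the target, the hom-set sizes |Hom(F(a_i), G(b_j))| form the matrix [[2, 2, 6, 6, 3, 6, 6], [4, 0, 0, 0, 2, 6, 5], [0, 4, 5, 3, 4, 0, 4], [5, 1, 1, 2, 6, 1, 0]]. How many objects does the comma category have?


Objects of (F downarrow G) are triples (a, b, h: F(a)->G(b)).
The count equals the sum of all entries in the hom-matrix.
sum(row 0) = 31
sum(row 1) = 17
sum(row 2) = 20
sum(row 3) = 16
Grand total = 84

84


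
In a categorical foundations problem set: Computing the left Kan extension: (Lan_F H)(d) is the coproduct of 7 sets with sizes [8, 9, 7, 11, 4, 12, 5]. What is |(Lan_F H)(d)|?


Pointwise, the left Kan extension (Lan_F H)(d) is the colimit, indexed
by the comma category (F downarrow d), of H composed with the
projection (F downarrow d) -> C. Here that colimit is given
as a coproduct (disjoint union) of sets, so its cardinality is the
sum of the sizes of the summands.
Coproduct of sets with sizes: 8 + 9 + 7 + 11 + 4 + 12 + 5
= 56

56


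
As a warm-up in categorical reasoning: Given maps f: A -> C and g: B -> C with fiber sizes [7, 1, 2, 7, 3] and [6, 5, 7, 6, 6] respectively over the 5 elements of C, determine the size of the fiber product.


The pullback A x_C B consists of pairs (a, b) with f(a) = g(b).
For each element c in C, the fiber product has |f^-1(c)| * |g^-1(c)| elements.
Summing over C: 7 * 6 + 1 * 5 + 2 * 7 + 7 * 6 + 3 * 6
= 42 + 5 + 14 + 42 + 18 = 121

121


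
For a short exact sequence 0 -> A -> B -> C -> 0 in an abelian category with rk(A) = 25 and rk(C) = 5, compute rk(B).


For a short exact sequence 0 -> A -> B -> C -> 0,
rank is additive: rank(B) = rank(A) + rank(C).
rank(B) = 25 + 5 = 30

30


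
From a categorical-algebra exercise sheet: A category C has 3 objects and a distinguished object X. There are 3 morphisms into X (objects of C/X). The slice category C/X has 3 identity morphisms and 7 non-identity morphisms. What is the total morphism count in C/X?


In the slice category C/X, objects are morphisms to X.
Identity morphisms: 3 (one per object of C/X).
Non-identity morphisms: 7.
Total = 3 + 7 = 10

10


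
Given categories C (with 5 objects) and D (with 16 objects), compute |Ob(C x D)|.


The product category C x D has objects that are pairs (c, d).
Number of pairs = |Ob(C)| * |Ob(D)| = 5 * 16 = 80

80


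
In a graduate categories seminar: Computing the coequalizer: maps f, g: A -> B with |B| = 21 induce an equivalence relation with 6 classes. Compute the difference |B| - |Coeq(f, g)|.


The coequalizer Coeq(f, g) = B / ~ has one element per equivalence class.
|B| = 21, |Coeq(f, g)| = 6.
|B| - |Coeq(f, g)| = 21 - 6 = 15.

15


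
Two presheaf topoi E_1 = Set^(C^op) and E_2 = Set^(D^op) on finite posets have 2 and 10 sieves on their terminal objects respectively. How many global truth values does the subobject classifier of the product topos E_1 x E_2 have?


In a product of presheaf topoi E_1 x E_2, the subobject classifier
is Omega = Omega_1 x Omega_2 (componentwise), so
|Omega(top)| = |Omega_1(top_1)| * |Omega_2(top_2)|.
= 2 * 10 = 20.

20


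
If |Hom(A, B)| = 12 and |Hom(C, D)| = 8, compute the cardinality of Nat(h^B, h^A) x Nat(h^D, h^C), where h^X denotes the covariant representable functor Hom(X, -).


By the Yoneda lemma, Nat(h^B, h^A) is isomorphic to Hom(A, B),
so |Nat(h^B, h^A)| = |Hom(A, B)| and |Nat(h^D, h^C)| = |Hom(C, D)|.
|Hom(A, B)| = 12, |Hom(C, D)| = 8.
|Nat(h^B, h^A) x Nat(h^D, h^C)| = 12 * 8 = 96

96


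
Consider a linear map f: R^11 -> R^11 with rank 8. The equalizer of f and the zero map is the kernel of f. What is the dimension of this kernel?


The equalizer of f and the zero map is ker(f).
By the rank-nullity theorem: dim(ker(f)) = dim(domain) - rank(f).
dim(ker(f)) = 11 - 8 = 3

3


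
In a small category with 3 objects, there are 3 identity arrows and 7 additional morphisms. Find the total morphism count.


Each object has an identity morphism, giving 3 identities.
Adding the 7 non-identity morphisms:
Total = 3 + 7 = 10

10


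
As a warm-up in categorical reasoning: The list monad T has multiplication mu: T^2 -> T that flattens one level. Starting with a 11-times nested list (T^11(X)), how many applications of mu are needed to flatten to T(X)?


Each application of mu: T^2 -> T removes one layer of nesting.
Starting at depth 11 (i.e., T^11(X)), we need to reach T(X).
Number of mu applications = 11 - 1 = 10

10


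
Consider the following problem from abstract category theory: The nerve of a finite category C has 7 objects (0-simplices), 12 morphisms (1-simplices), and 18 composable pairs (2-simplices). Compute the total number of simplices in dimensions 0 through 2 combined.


The 2-skeleton of the nerve N(C) consists of simplices in dimensions 0, 1, 2:
  |N(C)_0| = 7 (objects)
  |N(C)_1| = 12 (morphisms)
  |N(C)_2| = 18 (composable pairs)
Total = 7 + 12 + 18 = 37

37


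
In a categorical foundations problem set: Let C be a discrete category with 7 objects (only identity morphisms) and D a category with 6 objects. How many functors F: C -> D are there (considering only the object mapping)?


A functor from a discrete category C to D is determined by
where each object maps. Each of the 7 objects of C can map
to any of the 6 objects of D independently.
Number of functors = 6^7 = 279936

279936


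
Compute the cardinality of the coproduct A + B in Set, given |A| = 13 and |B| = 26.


In Set, the coproduct A + B is the disjoint union.
|A + B| = |A| + |B| = 13 + 26 = 39

39


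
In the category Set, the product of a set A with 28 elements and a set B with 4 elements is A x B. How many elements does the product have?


In Set, the product A x B is the Cartesian product.
By the universal property, |A x B| = |A| * |B|.
|A x B| = 28 * 4 = 112

112


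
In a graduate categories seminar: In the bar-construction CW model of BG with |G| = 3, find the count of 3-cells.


In the bar-construction CW model of BG, the n-cells are indexed by
n-tuples [g_1|...|g_n] of non-identity elements of G (degenerate
simplices with some g_i = e do not contribute cells), so there are
(|G| - 1)^n n-cells.
For dim = 3 with |G| = 3:
cells = (3 - 1)^3 = 2^3 = 8

8


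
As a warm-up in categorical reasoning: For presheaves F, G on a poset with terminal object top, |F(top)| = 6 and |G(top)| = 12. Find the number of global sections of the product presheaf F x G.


Global sections of a presheaf on a poset with terminal top satisfy
Gamma(H) ~ H(top). Presheaves admit pointwise products, so
(F x G)(top) = F(top) x G(top) (Cartesian product).
|Gamma(F x G)| = |F(top)| * |G(top)| = 6 * 12 = 72.

72


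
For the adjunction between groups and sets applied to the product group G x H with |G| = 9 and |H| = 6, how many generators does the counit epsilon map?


The counit epsilon_K: F(U(K)) -> K of the Free-Forgetful adjunction
maps |K| generators of F(U(K)) into K. For K = G x H (the product group),
|G x H| = |G| * |H|.
Total generators mapped = 9 * 6 = 54.

54


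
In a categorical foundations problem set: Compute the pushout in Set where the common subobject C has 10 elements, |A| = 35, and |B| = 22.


The pushout A +_C B identifies the images of C in A and B.
|A +_C B| = |A| + |B| - |C| (for injections).
= 35 + 22 - 10 = 47

47


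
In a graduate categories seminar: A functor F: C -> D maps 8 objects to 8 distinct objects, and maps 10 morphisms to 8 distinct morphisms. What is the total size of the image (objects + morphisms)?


The image of F consists of distinct objects and distinct morphisms.
|Im(F)| on objects = 8
|Im(F)| on morphisms = 8
Total image cardinality = 8 + 8 = 16

16


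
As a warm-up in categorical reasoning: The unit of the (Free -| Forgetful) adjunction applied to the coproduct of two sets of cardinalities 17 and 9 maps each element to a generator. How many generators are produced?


The unit eta_X: X -> U(F(X)) of the Free-Forgetful adjunction
maps each element of X to a generator of F(X). For X = S + T (disjoint
union in Set), |S + T| = |S| + |T|.
Total mappings = 17 + 9 = 26.

26


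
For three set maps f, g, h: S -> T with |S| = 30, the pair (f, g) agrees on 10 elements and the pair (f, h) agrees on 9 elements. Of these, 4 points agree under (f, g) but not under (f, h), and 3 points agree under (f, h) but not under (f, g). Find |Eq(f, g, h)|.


Eq(f, g, h) is the triple-agreement set: points in S where all three
maps take the same value. Using inclusion-exclusion on the pairwise data:
Pair (f, g) agrees on 10 points; pair (f, h) on 9 points.
Points agreeing under (f, g) but not (f, h) = 4; under (f, h) but not (f, g) = 3.
Triple-agreement = agreement-in-(f, g) minus points that agree under (f, g) but not (f, h):
|Eq(f, g, h)| = 10 - 4 = 6
(cross-check via (f, h): 9 - 3 = 6.)

6


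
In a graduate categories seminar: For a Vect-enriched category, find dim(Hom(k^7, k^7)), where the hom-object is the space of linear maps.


In Vect-enriched categories, Hom(k^n, k^m) is the space of m x n matrices.
dim(Hom(k^7, k^7)) = 7 * 7 = 49

49


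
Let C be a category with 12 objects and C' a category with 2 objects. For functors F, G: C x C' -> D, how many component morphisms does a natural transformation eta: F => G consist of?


A natural transformation eta: F => G assigns one component morphism per
object of the domain category.
The domain is the product category C x C', so
|Ob(C x C')| = |Ob(C)| * |Ob(C')| = 12 * 2 = 24.
Therefore eta has 24 component morphisms.

24


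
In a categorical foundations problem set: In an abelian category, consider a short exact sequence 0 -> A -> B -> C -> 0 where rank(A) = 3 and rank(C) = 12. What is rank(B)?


For a short exact sequence 0 -> A -> B -> C -> 0,
rank is additive: rank(B) = rank(A) + rank(C).
rank(B) = 3 + 12 = 15

15


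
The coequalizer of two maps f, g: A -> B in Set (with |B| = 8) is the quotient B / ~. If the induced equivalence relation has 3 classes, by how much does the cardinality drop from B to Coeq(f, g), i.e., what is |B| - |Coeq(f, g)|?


The coequalizer Coeq(f, g) = B / ~ has one element per equivalence class.
|B| = 8, |Coeq(f, g)| = 3.
|B| - |Coeq(f, g)| = 8 - 3 = 5.

5


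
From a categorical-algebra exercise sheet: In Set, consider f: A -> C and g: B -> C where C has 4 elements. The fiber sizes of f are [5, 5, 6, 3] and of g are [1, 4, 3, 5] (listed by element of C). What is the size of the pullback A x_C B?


The pullback A x_C B consists of pairs (a, b) with f(a) = g(b).
For each element c in C, the fiber product has |f^-1(c)| * |g^-1(c)| elements.
Summing over C: 5 * 1 + 5 * 4 + 6 * 3 + 3 * 5
= 5 + 20 + 18 + 15 = 58

58


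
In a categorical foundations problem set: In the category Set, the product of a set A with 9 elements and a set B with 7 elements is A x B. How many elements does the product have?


In Set, the product A x B is the Cartesian product.
By the universal property, |A x B| = |A| * |B|.
|A x B| = 9 * 7 = 63

63


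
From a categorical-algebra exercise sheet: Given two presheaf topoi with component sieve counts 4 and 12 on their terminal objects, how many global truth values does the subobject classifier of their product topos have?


In a product of presheaf topoi E_1 x E_2, the subobject classifier
is Omega = Omega_1 x Omega_2 (componentwise), so
|Omega(top)| = |Omega_1(top_1)| * |Omega_2(top_2)|.
= 4 * 12 = 48.

48


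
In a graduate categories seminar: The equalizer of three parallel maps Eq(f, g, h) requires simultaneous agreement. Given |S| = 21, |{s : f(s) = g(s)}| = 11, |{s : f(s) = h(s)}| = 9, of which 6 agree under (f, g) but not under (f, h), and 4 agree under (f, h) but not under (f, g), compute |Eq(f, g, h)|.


Eq(f, g, h) is the triple-agreement set: points in S where all three
maps take the same value. Using inclusion-exclusion on the pairwise data:
Pair (f, g) agrees on 11 points; pair (f, h) on 9 points.
Points agreeing under (f, g) but not (f, h) = 6; under (f, h) but not (f, g) = 4.
Triple-agreement = agreement-in-(f, g) minus points that agree under (f, g) but not (f, h):
|Eq(f, g, h)| = 11 - 6 = 5
(cross-check via (f, h): 9 - 4 = 5.)

5


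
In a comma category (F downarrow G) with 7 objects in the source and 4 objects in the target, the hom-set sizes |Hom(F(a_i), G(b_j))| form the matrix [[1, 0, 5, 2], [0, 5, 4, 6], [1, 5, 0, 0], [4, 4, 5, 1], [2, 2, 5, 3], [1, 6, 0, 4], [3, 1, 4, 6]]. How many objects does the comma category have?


Objects of (F downarrow G) are triples (a, b, h: F(a)->G(b)).
The count equals the sum of all entries in the hom-matrix.
sum(row 0) = 8
sum(row 1) = 15
sum(row 2) = 6
sum(row 3) = 14
sum(row 4) = 12
sum(row 5) = 11
sum(row 6) = 14
Grand total = 80

80


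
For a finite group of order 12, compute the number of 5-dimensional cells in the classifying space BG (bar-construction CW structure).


In the bar-construction CW model of BG, the n-cells are indexed by
n-tuples [g_1|...|g_n] of non-identity elements of G (degenerate
simplices with some g_i = e do not contribute cells), so there are
(|G| - 1)^n n-cells.
For dim = 5 with |G| = 12:
cells = (12 - 1)^5 = 11^5 = 161051

161051


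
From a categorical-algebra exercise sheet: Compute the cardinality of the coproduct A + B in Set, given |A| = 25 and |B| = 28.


In Set, the coproduct A + B is the disjoint union.
|A + B| = |A| + |B| = 25 + 28 = 53

53


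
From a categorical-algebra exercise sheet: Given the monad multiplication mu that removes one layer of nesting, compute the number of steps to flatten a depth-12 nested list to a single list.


Each application of mu: T^2 -> T removes one layer of nesting.
Starting at depth 12 (i.e., T^12(X)), we need to reach T(X).
Number of mu applications = 12 - 1 = 11

11


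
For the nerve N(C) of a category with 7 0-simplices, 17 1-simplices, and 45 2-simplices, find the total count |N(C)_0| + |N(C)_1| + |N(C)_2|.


The 2-skeleton of the nerve N(C) consists of simplices in dimensions 0, 1, 2:
  |N(C)_0| = 7 (objects)
  |N(C)_1| = 17 (morphisms)
  |N(C)_2| = 45 (composable pairs)
Total = 7 + 17 + 45 = 69

69


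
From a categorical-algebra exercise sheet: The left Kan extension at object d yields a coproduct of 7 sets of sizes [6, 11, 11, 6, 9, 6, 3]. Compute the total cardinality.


Pointwise, the left Kan extension (Lan_F H)(d) is the colimit, indexed
by the comma category (F downarrow d), of H composed with the
projection (F downarrow d) -> C. Here that colimit is given
as a coproduct (disjoint union) of sets, so its cardinality is the
sum of the sizes of the summands.
Coproduct of sets with sizes: 6 + 11 + 11 + 6 + 9 + 6 + 3
= 52

52


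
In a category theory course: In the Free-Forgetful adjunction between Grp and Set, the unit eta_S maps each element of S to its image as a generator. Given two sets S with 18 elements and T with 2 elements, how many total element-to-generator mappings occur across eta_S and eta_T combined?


The unit eta_X: X -> U(F(X)) of the Free-Forgetful adjunction
maps each element of X to a generator of F(X). For X = S + T (disjoint
union in Set), |S + T| = |S| + |T|.
Total mappings = 18 + 2 = 20.

20


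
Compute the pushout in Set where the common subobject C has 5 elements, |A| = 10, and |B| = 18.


The pushout A +_C B identifies the images of C in A and B.
|A +_C B| = |A| + |B| - |C| (for injections).
= 10 + 18 - 5 = 23

23


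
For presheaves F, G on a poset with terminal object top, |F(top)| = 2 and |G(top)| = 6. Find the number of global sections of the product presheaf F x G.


Global sections of a presheaf on a poset with terminal top satisfy
Gamma(H) ~ H(top). Presheaves admit pointwise products, so
(F x G)(top) = F(top) x G(top) (Cartesian product).
|Gamma(F x G)| = |F(top)| * |G(top)| = 2 * 6 = 12.

12


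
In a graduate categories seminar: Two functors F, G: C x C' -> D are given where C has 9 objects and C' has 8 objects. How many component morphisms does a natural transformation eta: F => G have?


A natural transformation eta: F => G assigns one component morphism per
object of the domain category.
The domain is the product category C x C', so
|Ob(C x C')| = |Ob(C)| * |Ob(C')| = 9 * 8 = 72.
Therefore eta has 72 component morphisms.

72


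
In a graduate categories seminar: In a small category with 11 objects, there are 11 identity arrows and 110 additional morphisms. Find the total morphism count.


Each object has an identity morphism, giving 11 identities.
Adding the 110 non-identity morphisms:
Total = 11 + 110 = 121

121


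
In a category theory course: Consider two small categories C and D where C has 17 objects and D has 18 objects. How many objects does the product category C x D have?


The product category C x D has objects that are pairs (c, d).
Number of pairs = |Ob(C)| * |Ob(D)| = 17 * 18 = 306

306


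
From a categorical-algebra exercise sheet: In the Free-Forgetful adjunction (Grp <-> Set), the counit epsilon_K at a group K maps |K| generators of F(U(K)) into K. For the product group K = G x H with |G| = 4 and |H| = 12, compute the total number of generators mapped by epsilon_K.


The counit epsilon_K: F(U(K)) -> K of the Free-Forgetful adjunction
maps |K| generators of F(U(K)) into K. For K = G x H (the product group),
|G x H| = |G| * |H|.
Total generators mapped = 4 * 12 = 48.

48


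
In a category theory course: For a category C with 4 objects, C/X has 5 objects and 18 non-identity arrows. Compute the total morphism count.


In the slice category C/X, objects are morphisms to X.
Identity morphisms: 5 (one per object of C/X).
Non-identity morphisms: 18.
Total = 5 + 18 = 23

23


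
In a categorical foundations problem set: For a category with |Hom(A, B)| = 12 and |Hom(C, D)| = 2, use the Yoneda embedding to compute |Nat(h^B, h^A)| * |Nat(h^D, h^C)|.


By the Yoneda lemma, Nat(h^B, h^A) is isomorphic to Hom(A, B),
so |Nat(h^B, h^A)| = |Hom(A, B)| and |Nat(h^D, h^C)| = |Hom(C, D)|.
|Hom(A, B)| = 12, |Hom(C, D)| = 2.
|Nat(h^B, h^A) x Nat(h^D, h^C)| = 12 * 2 = 24

24
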